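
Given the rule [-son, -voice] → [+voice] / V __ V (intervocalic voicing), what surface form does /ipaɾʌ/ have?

/p/ satisfies [-son, -voice] and sits in V __ V. The [+voice] counterpart of the voiceless bilabial stop is /b/. Other segments in /ipaɾʌ/ either fail the structural description or are not in the environment, so the surface form is [ibaɾʌ].

[ibaɾʌ]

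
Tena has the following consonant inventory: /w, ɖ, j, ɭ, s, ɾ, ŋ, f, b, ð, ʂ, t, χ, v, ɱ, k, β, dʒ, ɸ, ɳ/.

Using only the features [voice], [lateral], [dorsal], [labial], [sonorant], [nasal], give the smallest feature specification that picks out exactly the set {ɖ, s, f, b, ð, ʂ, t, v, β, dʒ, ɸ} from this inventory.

Every target segment is [-sonorant], [-dorsal]; each remaining inventory member fails at least one of these. Each conjunct is needed — [-dorsal] alone would also admit /ɭ, ɾ, ɱ, ɳ/; [-sonorant] alone would also admit /χ, k/ — and no other single listed feature has exactly this extension, so two is the minimum.

[-sonorant, -dorsal]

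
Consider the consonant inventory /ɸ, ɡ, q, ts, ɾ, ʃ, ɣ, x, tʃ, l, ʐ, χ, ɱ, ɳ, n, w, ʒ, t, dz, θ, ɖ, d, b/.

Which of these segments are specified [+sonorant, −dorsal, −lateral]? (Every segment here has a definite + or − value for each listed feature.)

Eliminate segments failing any feature: /ɸ, ɡ, q, ts, ʃ, ɣ, x, tʃ, ʐ, χ, ʒ, t, dz, θ, ɖ, d, b/ are [−sonorant]; /l/ is [+lateral]; /w/ is [+dorsal]. The remaining /ɾ, ɱ, ɳ, n/ satisfy [+sonorant], [−dorsal], [−lateral].

ɾ, ɱ, ɳ, n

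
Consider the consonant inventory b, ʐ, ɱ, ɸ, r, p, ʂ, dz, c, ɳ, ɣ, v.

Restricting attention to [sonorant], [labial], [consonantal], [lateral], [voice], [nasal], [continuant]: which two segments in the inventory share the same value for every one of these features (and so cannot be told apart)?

ɣ, ʐ

On the given features, /ɣ/ and /ʐ/ have an identical profile: [−sonorant], [−labial], [+consonantal], [−lateral], [+voice], [−nasal], [+continuant]. No other two segments in the inventory coincide on all 7 features. (They do differ in [strident], [coronal] and [dorsal], which are not among the given features.)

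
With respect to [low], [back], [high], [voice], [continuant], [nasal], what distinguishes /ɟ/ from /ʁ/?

The two segments share [−low], [+voice], [−nasal]. The only features from the list on which they differ: /ɟ/ is [−continuant] while /ʁ/ is [+continuant]; /ɟ/ is [+high] while /ʁ/ is [−high]; /ɟ/ is [−back] while /ʁ/ is [+back].

[continuant], [high], [back]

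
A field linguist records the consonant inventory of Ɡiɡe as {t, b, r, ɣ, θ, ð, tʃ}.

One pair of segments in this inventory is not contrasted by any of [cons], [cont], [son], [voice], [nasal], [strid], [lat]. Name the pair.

ð, ɣ

On the given features, /ð/ and /ɣ/ have an identical profile: [+consonantal], [+continuant], [-sonorant], [+voice], [-nasal], [-strident], [-lateral]. No other two segments in the inventory coincide on all 7 features. (They do differ in [coronal] and [dorsal], which are not among the given features.)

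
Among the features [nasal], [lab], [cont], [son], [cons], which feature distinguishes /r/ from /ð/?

/r/ (alveolar trill) and /ð/ (voiced dental fricative) agree on [−nasal], [−labial], [+continuant], [+consonantal]. They differ on [sonorant] (/r/ [+], /ð/ [−]).

[sonorant]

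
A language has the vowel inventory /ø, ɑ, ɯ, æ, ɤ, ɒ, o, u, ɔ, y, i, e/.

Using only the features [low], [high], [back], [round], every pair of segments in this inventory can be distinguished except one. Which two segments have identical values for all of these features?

/ɔ/ (mid back rounded lax vowel) and /o/ (mid back rounded tense vowel) are both [-low], [-high], [+back], [+round], so none of the listed features separates them. (They do differ in [tense], which is not among the given features.) Every other pair in the inventory differs on at least one listed feature.

ɔ, o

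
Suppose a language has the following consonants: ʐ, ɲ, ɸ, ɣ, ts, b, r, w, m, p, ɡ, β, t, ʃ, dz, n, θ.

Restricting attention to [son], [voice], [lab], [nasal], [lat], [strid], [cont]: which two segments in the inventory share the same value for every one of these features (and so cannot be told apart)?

/ɲ/ (palatal nasal) and /n/ (alveolar nasal) are both [+sonorant], [+voice], [−labial], [+nasal], [−lateral], [−strident], [−continuant], so none of the listed features separates them. (They do differ in [dorsal], which is not among the given features.) Every other pair in the inventory differs on at least one listed feature.

ɲ, n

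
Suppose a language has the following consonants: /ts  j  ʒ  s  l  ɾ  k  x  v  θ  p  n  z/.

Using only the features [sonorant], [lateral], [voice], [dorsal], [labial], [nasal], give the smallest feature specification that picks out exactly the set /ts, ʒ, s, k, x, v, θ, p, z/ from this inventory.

[-sonorant]

The target set is precisely the extension of [-sonorant] in this inventory.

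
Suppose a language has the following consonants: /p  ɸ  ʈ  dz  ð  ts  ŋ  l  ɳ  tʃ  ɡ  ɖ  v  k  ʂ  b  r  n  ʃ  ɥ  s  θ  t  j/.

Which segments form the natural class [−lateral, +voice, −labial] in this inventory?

Checking each segment against [−lateral], [+voice], [−labial]: /dz/ (voiced alveolar affricate), /ð/ (voiced dental fricative), /ŋ/ (velar nasal), /ɳ/ (retroflex nasal), /ɡ/ (voiced velar stop), /ɖ/ (voiced retroflex stop), among others, satisfy every feature; every other segment in the inventory fails at least one.

dz, ð, ŋ, ɳ, ɡ, ɖ, r, n, j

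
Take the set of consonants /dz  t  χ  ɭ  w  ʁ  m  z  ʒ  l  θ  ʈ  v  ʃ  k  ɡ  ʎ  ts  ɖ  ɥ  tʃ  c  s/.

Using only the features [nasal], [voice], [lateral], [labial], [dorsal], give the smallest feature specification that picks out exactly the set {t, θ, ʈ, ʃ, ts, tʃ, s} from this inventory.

[-voice, -dorsal]

Every target segment is [-voice], [-dorsal]; each remaining inventory member fails at least one of these. Each conjunct is needed — [-dorsal] alone would also admit /dz, ɭ, m, z, …/; [-voice] alone would also admit /χ, k, c/ — and no other single listed feature has exactly this extension, so two is the minimum.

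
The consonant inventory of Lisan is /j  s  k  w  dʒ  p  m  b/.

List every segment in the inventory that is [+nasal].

m

The feature [nasal] marks segments produced with velum lowered (airflow through the nose). In this inventory /m/ has that property, so it is [+nasal]; /j, s, k, w, dʒ, p, b/ are [−nasal].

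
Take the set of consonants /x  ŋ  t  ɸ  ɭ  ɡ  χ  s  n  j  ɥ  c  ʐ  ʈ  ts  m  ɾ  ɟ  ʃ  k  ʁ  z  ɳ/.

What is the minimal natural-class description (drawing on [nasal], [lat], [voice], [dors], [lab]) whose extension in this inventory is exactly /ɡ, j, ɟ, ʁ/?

The class [+voice], [-nasal], [-labial], [+dorsal] has exactly /ɡ, j, ɟ, ʁ/ as its extension in this inventory. No smaller conjunction from the listed features achieves this: [-nasal, -labial, +dorsal] alone would also admit /x, χ, c, k/; [+voice, -labial, +dorsal] alone would also admit /ŋ/; [+voice, -nasal, +dorsal] alone would also admit /ɥ/; [+voice, -nasal, -labial] alone would also admit /ɭ, ʐ, ɾ, z/; and checking the remaining three-feature bundles turns up none with this extension.

[+voice, -nasal, -lab, +dors]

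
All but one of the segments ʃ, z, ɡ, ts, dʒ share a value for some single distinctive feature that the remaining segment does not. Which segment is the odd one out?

/ts, dʒ, ʃ, z/ are all [+strident], but /ɡ/ (voiced velar stop) is [-strident]. No other single segment can be removed to leave a set sharing one feature value that the removed segment lacks, so /ɡ/ is the odd one out.

ɡ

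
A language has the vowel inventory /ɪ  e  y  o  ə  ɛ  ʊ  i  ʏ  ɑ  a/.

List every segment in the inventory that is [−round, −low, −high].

Among the inventory, the [−round] segments are /ɪ, e, ə, ɛ, i, ɑ, a/.
Then [−low] gives /ɪ, e, ə, ɛ, i/.
Within that set, [−high] leaves /e, ə, ɛ/.

e, ə, ɛ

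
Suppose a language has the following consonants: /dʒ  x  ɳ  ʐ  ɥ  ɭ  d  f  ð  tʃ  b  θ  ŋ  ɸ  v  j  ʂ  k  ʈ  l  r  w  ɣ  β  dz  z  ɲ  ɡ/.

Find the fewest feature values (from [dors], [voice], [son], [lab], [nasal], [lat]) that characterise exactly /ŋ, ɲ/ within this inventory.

[+nasal, +dors]

/ŋ, ɲ/ are all [+nasal], [+dorsal], and no other segment in the inventory matches both values. Dropping any one of them over-generates: [+dorsal] alone would also admit /x, ɥ, j, k, …/; [+nasal] alone would also admit /ɳ/. No other single listed feature picks out exactly this set either, so fewer than two features will not do.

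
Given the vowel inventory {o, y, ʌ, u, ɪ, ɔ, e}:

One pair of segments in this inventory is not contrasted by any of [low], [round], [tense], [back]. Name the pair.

u, o

/u/ (high back rounded tense vowel) and /o/ (mid back rounded tense vowel) are both [-low], [+round], [+tense], [+back], so none of the listed features separates them. (They do differ in [high], which is not among the given features.) Every other pair in the inventory differs on at least one listed feature.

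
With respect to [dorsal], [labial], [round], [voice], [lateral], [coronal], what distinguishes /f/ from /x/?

/f/ (voiceless labiodental fricative) and /x/ (voiceless velar fricative) agree on [−round], [−voice], [−lateral], [−coronal]. They differ on [labial] (/f/ [+], /x/ [−]), [dorsal] (/f/ [−], /x/ [+]).

[labial], [dorsal]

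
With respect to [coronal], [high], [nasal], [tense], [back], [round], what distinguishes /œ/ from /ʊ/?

/œ/ is the mid front rounded lax vowel and /ʊ/ is the high back rounded lax vowel. Both are [-coronal], [-nasal], [-tense], [+round]. /œ/ is [-high] while /ʊ/ is [+high]; /œ/ is [-back] while /ʊ/ is [+back], so the distinguishing features are [high], [back].

[high], [back]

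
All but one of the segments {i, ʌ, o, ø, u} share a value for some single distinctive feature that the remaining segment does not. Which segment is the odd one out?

ʌ

[tense] groups all but one: /o, ø, u, i/ share [+tense] while /ʌ/ (mid back unrounded lax vowel) alone is [-tense]. Removing any other segment would not leave a single-feature class that excludes it.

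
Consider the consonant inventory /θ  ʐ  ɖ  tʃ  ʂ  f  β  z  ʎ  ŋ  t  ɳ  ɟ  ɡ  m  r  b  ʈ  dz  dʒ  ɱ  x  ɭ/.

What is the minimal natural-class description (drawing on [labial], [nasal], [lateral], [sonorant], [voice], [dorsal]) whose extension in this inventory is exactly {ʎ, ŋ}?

/ʎ, ŋ/ are all [+sonorant], [+dorsal], and no other segment in the inventory matches both values. Dropping any one of them over-generates: [+dorsal] alone would also admit /ɟ, ɡ, x/; [+sonorant] alone would also admit /ɳ, m, r, ɱ, …/. No other single listed feature picks out exactly this set either, so fewer than two features will not do.

[+sonorant, +dorsal]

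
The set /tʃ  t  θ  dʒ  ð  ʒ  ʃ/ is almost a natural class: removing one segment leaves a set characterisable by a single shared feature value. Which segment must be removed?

/ʒ, θ, ð, tʃ, dʒ, ʃ/ are all [+distributed], but /t/ (voiceless alveolar stop) is [-distributed]. No other single segment can be removed to leave a set sharing one feature value that the removed segment lacks, so /t/ is the odd one out.

t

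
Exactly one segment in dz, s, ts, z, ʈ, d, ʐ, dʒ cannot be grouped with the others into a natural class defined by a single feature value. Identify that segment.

dʒ

[distributed] groups all but one: /d, dz, s, ts, z, ʐ, ʈ/ share [−distributed] while /dʒ/ (voiced postalveolar affricate) alone is [+distributed]. Removing any other segment would not leave a single-feature class that excludes it.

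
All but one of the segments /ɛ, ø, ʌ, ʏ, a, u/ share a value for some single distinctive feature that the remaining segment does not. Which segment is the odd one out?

[low] groups all but one: /u, ɛ, ʌ, ø, ʏ/ share [-low] while /a/ (low unrounded vowel) alone is [+low]. Removing any other segment would not leave a single-feature class that excludes it.

a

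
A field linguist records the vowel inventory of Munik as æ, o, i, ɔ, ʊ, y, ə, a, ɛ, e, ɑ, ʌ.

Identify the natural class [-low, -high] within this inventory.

The [-low] segments are /o, i, ɔ, ʊ, y, ə, ɛ, e, ʌ/.
Then [-high] leaves /o, ɔ, ə, ɛ, e, ʌ/.

o, ɔ, ə, ɛ, e, ʌ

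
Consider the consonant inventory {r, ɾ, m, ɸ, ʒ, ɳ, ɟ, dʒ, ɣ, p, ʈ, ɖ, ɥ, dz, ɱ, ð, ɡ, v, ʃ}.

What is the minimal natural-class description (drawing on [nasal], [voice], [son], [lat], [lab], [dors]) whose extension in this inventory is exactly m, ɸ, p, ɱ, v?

[+lab, -dors]

Every target segment is [+labial], [-dorsal]; each remaining inventory member fails at least one of these. Each conjunct is needed — [-dorsal] alone would also admit /r, ɾ, ʒ, ɳ, …/; [+labial] alone would also admit /ɥ/ — and no other single listed feature has exactly this extension, so two is the minimum.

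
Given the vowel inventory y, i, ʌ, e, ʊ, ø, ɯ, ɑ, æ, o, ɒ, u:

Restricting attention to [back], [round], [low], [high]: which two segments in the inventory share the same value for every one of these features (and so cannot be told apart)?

u, ʊ

On the given features, /u/ and /ʊ/ have an identical profile: [+back], [+round], [-low], [+high]. No other two segments in the inventory coincide on all 4 features. (They do differ in [tense], which is not among the given features.)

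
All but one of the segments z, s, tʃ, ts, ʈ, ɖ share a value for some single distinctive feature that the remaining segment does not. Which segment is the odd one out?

tʃ

The remaining segments after removing /tʃ/ share [−distributed]; /tʃ/ (voiceless postalveolar affricate) is [+distributed]. For every other candidate removal, the leftover set fails to share any single feature value that the removed segment lacks.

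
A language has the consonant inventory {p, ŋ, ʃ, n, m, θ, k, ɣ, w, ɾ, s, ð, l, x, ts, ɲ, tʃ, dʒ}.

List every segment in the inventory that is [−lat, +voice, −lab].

ŋ, n, ɣ, ɾ, ð, ɲ, dʒ

Eliminate segments failing any feature: /p, ʃ, θ, k, s, x, ts, tʃ/ are [−voice]; /m, w/ are [+labial]; /l/ is [+lateral]. The remaining /ŋ, n, ɣ, ɾ, ð, ɲ, dʒ/ satisfy [−lateral], [+voice], [−labial].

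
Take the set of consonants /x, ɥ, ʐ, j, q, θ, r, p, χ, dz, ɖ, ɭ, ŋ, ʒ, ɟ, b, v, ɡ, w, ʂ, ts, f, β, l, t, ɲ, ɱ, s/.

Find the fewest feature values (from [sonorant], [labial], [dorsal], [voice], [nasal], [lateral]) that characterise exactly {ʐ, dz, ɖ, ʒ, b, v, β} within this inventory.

/ʐ, dz, ɖ, ʒ, b, v, β/ are all [−sonorant], [+voice], [−dorsal], and no other segment in the inventory matches all three values. Dropping any one of them over-generates: [+voice, −dorsal] alone would also admit /r, ɭ, l, ɱ/; [−sonorant, −dorsal] alone would also admit /θ, p, ʂ, ts, …/; [−sonorant, +voice] alone would also admit /ɟ, ɡ/. No other combination of two listed features picks out exactly this set either, so fewer than three features will not do.

[−sonorant, +voice, −dorsal]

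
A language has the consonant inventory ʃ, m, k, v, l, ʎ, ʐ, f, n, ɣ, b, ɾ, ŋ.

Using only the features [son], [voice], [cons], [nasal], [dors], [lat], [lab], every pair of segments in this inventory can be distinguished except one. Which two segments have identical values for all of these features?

b, v

On the given features, /b/ and /v/ have an identical profile: [-sonorant], [+voice], [+consonantal], [-nasal], [-dorsal], [-lateral], [+labial]. No other two segments in the inventory coincide on all 7 features. (They do differ in [continuant], which is not among the given features.)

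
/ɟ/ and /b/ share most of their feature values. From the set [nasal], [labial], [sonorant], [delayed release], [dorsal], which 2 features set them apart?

/ɟ/ is the voiced palatal stop and /b/ is the voiced bilabial stop. Both are [−nasal], [−sonorant], [−delayed release]. /ɟ/ is [−labial] while /b/ is [+labial]; /ɟ/ is [+dorsal] while /b/ is [−dorsal], so the distinguishing features are [labial], [dorsal].

[labial], [dorsal]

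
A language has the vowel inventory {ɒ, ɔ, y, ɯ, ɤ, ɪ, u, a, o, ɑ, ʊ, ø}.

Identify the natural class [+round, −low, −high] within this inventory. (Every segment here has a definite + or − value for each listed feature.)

Eliminate segments failing any feature: /ɒ/ is [+low]; /y, u, ʊ/ are [+high]; /ɯ, ɤ, ɪ, a, ɑ/ are [−round]. The remaining /ɔ, o, ø/ satisfy [+round], [−low], [−high].

ɔ, o, ø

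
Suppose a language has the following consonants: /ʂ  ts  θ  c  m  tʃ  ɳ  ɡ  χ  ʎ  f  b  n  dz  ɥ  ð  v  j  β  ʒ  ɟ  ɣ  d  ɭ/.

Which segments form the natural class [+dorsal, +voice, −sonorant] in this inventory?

ɡ, ɟ, ɣ

Checking each segment against [+dorsal], [+voice], [−sonorant]: /ɡ/ (voiced velar stop), /ɟ/ (voiced palatal stop), /ɣ/ (voiced velar fricative) satisfy every feature; every other segment in the inventory fails at least one.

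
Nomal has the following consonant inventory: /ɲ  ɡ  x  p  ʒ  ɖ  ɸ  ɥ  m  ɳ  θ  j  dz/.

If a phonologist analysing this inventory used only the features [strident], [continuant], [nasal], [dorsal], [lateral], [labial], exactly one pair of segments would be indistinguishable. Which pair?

On the given features, /x/ and /j/ have an identical profile: [−strident], [+continuant], [−nasal], [+dorsal], [−lateral], [−labial]. No other two segments in the inventory coincide on all 6 features. (They do differ in [sonorant], [voice] and [back], which are not among the given features.)

x, j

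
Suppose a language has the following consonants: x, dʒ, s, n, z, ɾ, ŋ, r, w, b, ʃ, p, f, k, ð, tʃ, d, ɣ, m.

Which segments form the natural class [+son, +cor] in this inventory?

Among the inventory, the [+sonorant] segments are /n, ɾ, ŋ, r, w, m/.
Within that set, [+coronal] leaves /n, ɾ, r/.

n, ɾ, r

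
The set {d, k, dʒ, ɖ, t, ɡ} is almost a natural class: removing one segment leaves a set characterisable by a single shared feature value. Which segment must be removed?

The remaining segments after removing /dʒ/ share [−delayed release]; /dʒ/ (voiced postalveolar affricate) is [+delayed release]. For every other candidate removal, the leftover set fails to share any single feature value that the removed segment lacks.

dʒ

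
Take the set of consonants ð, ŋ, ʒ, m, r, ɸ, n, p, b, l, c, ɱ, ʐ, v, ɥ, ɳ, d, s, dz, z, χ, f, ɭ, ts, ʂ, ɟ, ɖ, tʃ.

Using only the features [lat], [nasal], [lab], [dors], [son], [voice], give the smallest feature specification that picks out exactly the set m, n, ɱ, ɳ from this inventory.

[+nasal, −dors]

Every target segment is [+nasal], [−dorsal]; each remaining inventory member fails at least one of these. Each conjunct is needed — [−dorsal] alone would also admit /ð, ʒ, r, ɸ, …/; [+nasal] alone would also admit /ŋ/ — and no other single listed feature has exactly this extension, so two is the minimum.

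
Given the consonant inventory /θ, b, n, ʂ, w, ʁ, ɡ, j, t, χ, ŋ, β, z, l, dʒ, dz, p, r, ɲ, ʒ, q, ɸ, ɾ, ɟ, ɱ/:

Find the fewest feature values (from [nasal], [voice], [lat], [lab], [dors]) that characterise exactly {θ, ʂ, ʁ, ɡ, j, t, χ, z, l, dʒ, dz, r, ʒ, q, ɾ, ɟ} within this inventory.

[−nasal, −lab]

/θ, ʂ, ʁ, ɡ, j, t, χ, z, l, dʒ, dz, r, ʒ, q, ɾ, ɟ/ are all [−nasal], [−labial], and no other segment in the inventory matches both values. Dropping any one of them over-generates: [−labial] alone would also admit /n, ŋ, ɲ/; [−nasal] alone would also admit /b, w, β, p, …/. No other single listed feature picks out exactly this set either, so fewer than two features will not do.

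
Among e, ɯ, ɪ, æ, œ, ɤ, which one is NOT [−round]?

/æ, ɪ, ɯ, ɤ, e/ are all [−round]; /œ/ (mid front rounded lax vowel) is [+round].

œ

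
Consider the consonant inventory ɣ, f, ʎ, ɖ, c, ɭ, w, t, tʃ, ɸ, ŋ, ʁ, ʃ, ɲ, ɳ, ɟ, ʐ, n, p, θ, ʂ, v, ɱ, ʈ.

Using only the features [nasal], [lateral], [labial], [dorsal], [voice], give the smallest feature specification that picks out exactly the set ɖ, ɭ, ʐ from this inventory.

[+voice, −nasal, −labial, −dorsal]

The class [+voice], [−nasal], [−labial], [−dorsal] has exactly /ɖ, ɭ, ʐ/ as its extension in this inventory. No smaller conjunction from the listed features achieves this: [−nasal, −labial, −dorsal] alone would also admit /t, tʃ, ʃ, θ, …/; [+voice, −labial, −dorsal] alone would also admit /ɳ, n/; [+voice, −nasal, −dorsal] alone would also admit /v/; [+voice, −nasal, −labial] alone would also admit /ɣ, ʎ, ʁ, ɟ/; and checking the remaining three-feature bundles turns up none with this extension.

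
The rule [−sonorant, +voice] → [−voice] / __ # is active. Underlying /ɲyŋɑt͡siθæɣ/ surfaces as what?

[ɲyŋɑt͡siθæx]

Only the final segment /ɣ/ is both word-final and matches the structural description. It is a voiced velar fricative, so [−sonorant, +voice] holds; changing it to [−voice] with all other features held fixed yields /x/ (voiceless velar fricative). No other segment meets both the structural description and the environment, so the output is [ɲyŋɑt͡siθæx].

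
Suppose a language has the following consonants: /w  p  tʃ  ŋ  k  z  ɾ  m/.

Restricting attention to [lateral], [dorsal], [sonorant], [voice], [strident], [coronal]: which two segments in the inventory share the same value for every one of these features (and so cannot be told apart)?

w, ŋ

/w/ (labial-velar glide) and /ŋ/ (velar nasal) are both [-lateral], [+dorsal], [+sonorant], [+voice], [-strident], [-coronal], so none of the listed features separates them. (They do differ in [nasal], [continuant], [labial] and [round], which are not among the given features.) Every other pair in the inventory differs on at least one listed feature.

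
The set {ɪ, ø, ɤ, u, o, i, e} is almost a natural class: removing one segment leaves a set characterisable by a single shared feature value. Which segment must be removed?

[tense] groups all but one: /u, e, o, ø, i, ɤ/ share [+tense] while /ɪ/ (high front unrounded lax vowel) alone is [−tense]. Removing any other segment would not leave a single-feature class that excludes it.

ɪ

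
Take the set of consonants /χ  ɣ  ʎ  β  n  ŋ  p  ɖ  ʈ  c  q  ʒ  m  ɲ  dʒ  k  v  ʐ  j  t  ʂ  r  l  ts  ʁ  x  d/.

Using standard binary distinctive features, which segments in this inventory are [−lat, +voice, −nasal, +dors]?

ɣ, j, ʁ

Checking each segment against [−lateral], [+voice], [−nasal], [+dorsal]: /ɣ/ (voiced velar fricative), /j/ (palatal glide), /ʁ/ (voiced uvular fricative) satisfy every feature; every other segment in the inventory fails at least one.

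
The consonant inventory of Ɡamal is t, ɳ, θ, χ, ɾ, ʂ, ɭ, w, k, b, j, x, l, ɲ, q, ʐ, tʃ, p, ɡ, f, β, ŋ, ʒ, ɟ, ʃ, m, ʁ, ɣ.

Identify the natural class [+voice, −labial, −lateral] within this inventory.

ɳ, ɾ, j, ɲ, ʐ, ɡ, ŋ, ʒ, ɟ, ʁ, ɣ

Among the inventory, the [+voice] segments are /ɳ, ɾ, ɭ, w, b, j, l, ɲ, ʐ, ɡ, β, ŋ, ʒ, ɟ, m, ʁ, ɣ/.
Intersecting with [−labial] gives /ɳ, ɾ, ɭ, j, l, ɲ, ʐ, ɡ, ŋ, ʒ, ɟ, ʁ, ɣ/.
Of those, [−lateral] leaves /ɳ, ɾ, j, ɲ, ʐ, ɡ, ŋ, ʒ, ɟ, ʁ, ɣ/.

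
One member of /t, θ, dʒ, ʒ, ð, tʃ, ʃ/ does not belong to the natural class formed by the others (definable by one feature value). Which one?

t

[distributed] groups all but one: /dʒ, ʃ, tʃ, ʒ, θ, ð/ share [+distributed] while /t/ (voiceless alveolar stop) alone is [−distributed]. Removing any other segment would not leave a single-feature class that excludes it.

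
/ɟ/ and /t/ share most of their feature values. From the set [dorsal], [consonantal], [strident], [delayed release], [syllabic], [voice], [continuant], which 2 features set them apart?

/ɟ/ (voiced palatal stop) and /t/ (voiceless alveolar stop) agree on [+consonantal], [-strident], [-delayed release], [-syllabic], [-continuant]. They differ on [voice] (/ɟ/ [+], /t/ [-]), [dorsal] (/ɟ/ [+], /t/ [-]).

[voice], [dorsal]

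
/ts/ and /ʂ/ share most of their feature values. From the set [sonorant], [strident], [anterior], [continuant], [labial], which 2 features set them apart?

The two segments share [−sonorant], [+strident], [−labial]. The only features from the list on which they differ: /ts/ is [−continuant] while /ʂ/ is [+continuant]; /ts/ is [+anterior] while /ʂ/ is [−anterior].

[continuant], [anterior]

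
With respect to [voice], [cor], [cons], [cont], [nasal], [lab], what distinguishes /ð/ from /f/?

[voice], [labial], [coronal]

The two segments share [+consonantal], [+continuant], [-nasal]. The only features from the list on which they differ: /ð/ is [+voice] while /f/ is [-voice]; /ð/ is [-labial] while /f/ is [+labial]; /ð/ is [+coronal] while /f/ is [-coronal].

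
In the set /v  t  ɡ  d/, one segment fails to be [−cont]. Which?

/v/ is the voiced labiodental fricative, which is [+continuant]; the rest — /ɡ, d, t/ — are [−continuant].

v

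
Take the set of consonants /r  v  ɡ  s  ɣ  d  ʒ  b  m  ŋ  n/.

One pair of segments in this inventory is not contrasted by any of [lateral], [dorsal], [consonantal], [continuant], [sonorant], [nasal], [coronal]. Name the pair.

Both /s/ and /ʒ/ are [-lateral], [-dorsal], [+consonantal], [+continuant], [-sonorant], [-nasal], [+coronal]. Since the list omits [voice], [anterior] and [distributed] — which do distinguish the voiceless alveolar fricative from the voiced postalveolar fricative — this pair collapses; all other pairs remain distinct.

s, ʒ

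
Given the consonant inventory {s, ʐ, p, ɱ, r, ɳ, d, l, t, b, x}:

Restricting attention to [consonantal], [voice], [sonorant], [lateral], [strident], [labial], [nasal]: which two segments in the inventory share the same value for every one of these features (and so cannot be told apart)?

Both /x/ and /t/ are [+consonantal], [−voice], [−sonorant], [−lateral], [−strident], [−labial], [−nasal]. Since the list omits [continuant], [coronal] and [dorsal] — which do distinguish the voiceless velar fricative from the voiceless alveolar stop — this pair collapses; all other pairs remain distinct.

x, t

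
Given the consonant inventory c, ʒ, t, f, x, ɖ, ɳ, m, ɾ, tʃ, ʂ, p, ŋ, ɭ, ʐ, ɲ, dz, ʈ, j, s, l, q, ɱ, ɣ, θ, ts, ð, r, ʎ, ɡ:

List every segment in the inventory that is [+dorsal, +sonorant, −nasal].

j, ʎ

Checking each segment against [+dorsal], [+sonorant], [−nasal]: /j/ (palatal glide), /ʎ/ (palatal lateral approximant) satisfy every feature; every other segment in the inventory fails at least one.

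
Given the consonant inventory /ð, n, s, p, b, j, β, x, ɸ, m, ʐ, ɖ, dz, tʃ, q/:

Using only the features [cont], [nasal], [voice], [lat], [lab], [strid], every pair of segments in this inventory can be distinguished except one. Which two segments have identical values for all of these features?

On the given features, /j/ and /ð/ have an identical profile: [+continuant], [-nasal], [+voice], [-lateral], [-labial], [-strident]. No other two segments in the inventory coincide on all 6 features. (They do differ in [sonorant] and [dorsal], which are not among the given features.)

j, ð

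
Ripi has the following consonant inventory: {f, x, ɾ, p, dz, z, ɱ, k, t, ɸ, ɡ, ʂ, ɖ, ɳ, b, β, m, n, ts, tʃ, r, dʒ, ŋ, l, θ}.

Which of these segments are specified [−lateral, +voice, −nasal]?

Checking each segment against [−lateral], [+voice], [−nasal]: /ɾ/ (alveolar tap), /dz/ (voiced alveolar affricate), /z/ (voiced alveolar fricative), /ɡ/ (voiced velar stop), /ɖ/ (voiced retroflex stop), /b/ (voiced bilabial stop), among others, satisfy every feature; every other segment in the inventory fails at least one.

ɾ, dz, z, ɡ, ɖ, b, β, r, dʒ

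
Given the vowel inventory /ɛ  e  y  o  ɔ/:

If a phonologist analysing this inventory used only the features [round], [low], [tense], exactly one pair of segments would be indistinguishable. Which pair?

y, o

/y/ (high front rounded tense vowel) and /o/ (mid back rounded tense vowel) are both [+round], [-low], [+tense], so none of the listed features separates them. (They do differ in [high] and [back], which are not among the given features.) Every other pair in the inventory differs on at least one listed feature.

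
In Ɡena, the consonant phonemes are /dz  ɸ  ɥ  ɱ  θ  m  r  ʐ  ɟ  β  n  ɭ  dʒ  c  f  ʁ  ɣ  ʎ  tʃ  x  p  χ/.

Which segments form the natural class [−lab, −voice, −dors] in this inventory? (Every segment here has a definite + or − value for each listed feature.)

Checking each segment against [−labial], [−voice], [−dorsal]: /θ/ (voiceless dental fricative), /tʃ/ (voiceless postalveolar affricate) satisfy every feature; every other segment in the inventory fails at least one.

θ, tʃ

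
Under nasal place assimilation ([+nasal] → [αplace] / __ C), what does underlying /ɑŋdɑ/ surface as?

The only nasal preceding a consonant is /ŋ/ before /d/. /d/ is [+coronal], so /ŋ/ → /n/, giving [ɑndɑ].

[ɑndɑ]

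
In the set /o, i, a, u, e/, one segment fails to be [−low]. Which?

a

/a/ is the low unrounded vowel, which is [+low]; the rest — /o, e, u, i/ — are [−low].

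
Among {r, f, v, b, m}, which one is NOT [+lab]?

r

Every segment except /r/ is [+labial]. /r/ (alveolar trill) is [−labial], so it is the exception.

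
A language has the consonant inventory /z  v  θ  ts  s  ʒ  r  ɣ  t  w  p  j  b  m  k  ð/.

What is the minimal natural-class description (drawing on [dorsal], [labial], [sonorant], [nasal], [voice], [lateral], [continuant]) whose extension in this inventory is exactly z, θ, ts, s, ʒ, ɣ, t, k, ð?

[-sonorant, -labial]

Every target segment is [-sonorant], [-labial]; each remaining inventory member fails at least one of these. Each conjunct is needed — [-labial] alone would also admit /r, j/; [-sonorant] alone would also admit /v, p, b/ — and no other single listed feature has exactly this extension, so two is the minimum.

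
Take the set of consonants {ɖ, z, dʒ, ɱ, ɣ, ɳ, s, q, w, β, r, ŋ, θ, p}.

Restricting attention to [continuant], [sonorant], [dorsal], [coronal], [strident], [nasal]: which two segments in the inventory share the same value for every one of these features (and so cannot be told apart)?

On the given features, /s/ and /z/ have an identical profile: [+continuant], [−sonorant], [−dorsal], [+coronal], [+strident], [−nasal]. No other two segments in the inventory coincide on all 6 features. (They do differ in [voice], which is not among the given features.)

s, z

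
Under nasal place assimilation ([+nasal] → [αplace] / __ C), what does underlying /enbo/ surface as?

/n/ sits before the [+labial] consonant /b/, so it takes on [+labial] and surfaces as /m/. The rest of the form is unaffected: [embo].

[embo]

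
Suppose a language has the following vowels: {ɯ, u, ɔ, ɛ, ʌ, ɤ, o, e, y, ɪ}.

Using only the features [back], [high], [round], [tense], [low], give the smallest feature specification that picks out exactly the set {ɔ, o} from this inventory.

[-high, +round]

The class [-high], [+round] has exactly /ɔ, o/ as its extension in this inventory. No smaller conjunction from the listed features achieves this: [+round] alone would also admit /u, y/; [-high] alone would also admit /ɛ, ʌ, ɤ, e/; and checking the remaining single features turns up none with this extension.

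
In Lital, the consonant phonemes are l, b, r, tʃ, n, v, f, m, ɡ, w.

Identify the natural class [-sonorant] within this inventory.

b, tʃ, v, f, ɡ

The [-sonorant] segments here are /b, tʃ, v, f, ɡ/; the remaining /l, r, n, m, w/ are [+sonorant].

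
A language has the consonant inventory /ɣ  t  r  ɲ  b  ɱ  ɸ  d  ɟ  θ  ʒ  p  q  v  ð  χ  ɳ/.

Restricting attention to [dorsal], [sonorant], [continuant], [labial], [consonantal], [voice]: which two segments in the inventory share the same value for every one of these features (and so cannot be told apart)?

/ð/ (voiced dental fricative) and /ʒ/ (voiced postalveolar fricative) are both [−dorsal], [−sonorant], [+continuant], [−labial], [+consonantal], [+voice], so none of the listed features separates them. (They do differ in [strident] and [anterior], which are not among the given features.) Every other pair in the inventory differs on at least one listed feature.

ð, ʒ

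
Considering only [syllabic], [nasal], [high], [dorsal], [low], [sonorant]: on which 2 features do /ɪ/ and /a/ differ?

The two segments share [+syllabic], [−nasal], [+dorsal], [+sonorant]. The only features from the list on which they differ: /ɪ/ is [+high] while /a/ is [−high]; /ɪ/ is [−low] while /a/ is [+low].

[high], [low]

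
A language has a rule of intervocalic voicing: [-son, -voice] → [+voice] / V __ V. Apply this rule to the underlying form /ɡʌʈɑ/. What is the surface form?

The only segment in the rule's environment that also matches [-son, -voice] is /ʈ/. Applying [+voice] turns the voiceless retroflex stop into /ɖ/ (voiced retroflex stop), giving [ɡʌɖɑ].

[ɡʌɖɑ]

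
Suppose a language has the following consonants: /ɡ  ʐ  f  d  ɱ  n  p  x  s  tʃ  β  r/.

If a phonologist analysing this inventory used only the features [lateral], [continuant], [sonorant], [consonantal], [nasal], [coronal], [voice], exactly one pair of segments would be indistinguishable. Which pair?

x, f

On the given features, /x/ and /f/ have an identical profile: [−lateral], [+continuant], [−sonorant], [+consonantal], [−nasal], [−coronal], [−voice]. No other two segments in the inventory coincide on all 7 features. (They do differ in [labial] and [dorsal], which are not among the given features.)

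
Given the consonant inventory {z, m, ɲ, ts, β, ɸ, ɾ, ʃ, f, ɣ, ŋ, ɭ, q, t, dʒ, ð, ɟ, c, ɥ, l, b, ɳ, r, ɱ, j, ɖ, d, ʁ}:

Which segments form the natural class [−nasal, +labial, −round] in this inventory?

Eliminate segments failing any feature: /z, ts, ɾ, ʃ, ɣ, ɭ, q, t, dʒ, ð, ɟ, c, l, r, j, ɖ, d, ʁ/ are [−labial]; /m, ɲ, ŋ, ɳ, ɱ/ are [+nasal]; /ɥ/ is [+round]. The remaining /β, ɸ, f, b/ satisfy [−nasal], [+labial], [−round].

β, ɸ, f, b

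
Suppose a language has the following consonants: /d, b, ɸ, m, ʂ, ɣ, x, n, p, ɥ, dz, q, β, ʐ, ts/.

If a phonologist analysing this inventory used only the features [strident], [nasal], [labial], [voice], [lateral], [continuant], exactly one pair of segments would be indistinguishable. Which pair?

/ɥ/ (labial-palatal glide) and /β/ (voiced bilabial fricative) are both [−strident], [−nasal], [+labial], [+voice], [−lateral], [+continuant], so none of the listed features separates them. (They do differ in [sonorant], [round] and [dorsal], which are not among the given features.) Every other pair in the inventory differs on at least one listed feature.

ɥ, β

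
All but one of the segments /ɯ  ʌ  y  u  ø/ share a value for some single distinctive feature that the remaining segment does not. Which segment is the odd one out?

The remaining segments after removing /ʌ/ share [+tense]; /ʌ/ (mid back unrounded lax vowel) is [−tense]. For every other candidate removal, the leftover set fails to share any single feature value that the removed segment lacks.

ʌ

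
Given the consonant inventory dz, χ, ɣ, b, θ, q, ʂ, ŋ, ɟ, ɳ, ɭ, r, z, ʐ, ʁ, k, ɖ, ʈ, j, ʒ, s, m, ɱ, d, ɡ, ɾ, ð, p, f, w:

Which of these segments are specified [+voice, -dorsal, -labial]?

Eliminate segments failing any feature: /χ, θ, q, ʂ, k, ʈ, s, p, f/ are [-voice]; /ɣ, ŋ, ɟ, ʁ, j, ɡ, w/ are [+dorsal]; /b, m, ɱ/ are [+labial]. The remaining /dz, ɳ, ɭ, r, z, ʐ, ɖ, ʒ, d, ɾ, ð/ satisfy [+voice], [-dorsal], [-labial].

dz, ɳ, ɭ, r, z, ʐ, ɖ, ʒ, d, ɾ, ð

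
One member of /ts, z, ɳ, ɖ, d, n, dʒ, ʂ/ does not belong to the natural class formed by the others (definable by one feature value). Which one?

dʒ

[distributed] groups all but one: /ʂ, n, ɳ, ɖ, ts, z, d/ share [−distributed] while /dʒ/ (voiced postalveolar affricate) alone is [+distributed]. Removing any other segment would not leave a single-feature class that excludes it.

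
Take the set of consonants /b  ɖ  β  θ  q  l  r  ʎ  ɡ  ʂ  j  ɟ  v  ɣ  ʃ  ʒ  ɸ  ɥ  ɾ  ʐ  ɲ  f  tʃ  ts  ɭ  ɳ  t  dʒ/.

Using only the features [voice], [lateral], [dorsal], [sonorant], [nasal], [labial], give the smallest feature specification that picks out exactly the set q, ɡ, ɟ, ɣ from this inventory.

/q, ɡ, ɟ, ɣ/ are all [-sonorant], [+dorsal], and no other segment in the inventory matches both values. Dropping any one of them over-generates: [+dorsal] alone would also admit /ʎ, j, ɥ, ɲ/; [-sonorant] alone would also admit /b, ɖ, β, θ, …/. No other single listed feature picks out exactly this set either, so fewer than two features will not do.

[-sonorant, +dorsal]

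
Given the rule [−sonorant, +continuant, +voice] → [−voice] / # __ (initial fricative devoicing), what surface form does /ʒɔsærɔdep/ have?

Only the initial segment /ʒ/ is both word-initial and matches the structural description. It is a voiced postalveolar fricative, so [−sonorant, +continuant, +voice] holds; changing it to [−voice] with all other features held fixed yields /ʃ/ (voiceless postalveolar fricative). No other segment meets both the structural description and the environment, so the output is [ʃɔsærɔdep].

[ʃɔsærɔdep]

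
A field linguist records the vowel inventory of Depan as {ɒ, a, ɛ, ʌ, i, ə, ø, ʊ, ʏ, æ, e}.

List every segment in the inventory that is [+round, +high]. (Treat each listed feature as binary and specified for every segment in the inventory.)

ʊ, ʏ

Checking each segment against [+round], [+high]: /ʊ/ (high back rounded lax vowel), /ʏ/ (high front rounded lax vowel) satisfy every feature; every other segment in the inventory fails at least one.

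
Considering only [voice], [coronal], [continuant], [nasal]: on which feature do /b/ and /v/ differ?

[continuant]

/b/ is the voiced bilabial stop and /v/ is the voiced labiodental fricative. Both are [+voice], [−coronal], [−nasal]. /b/ is [−continuant] while /v/ is [+continuant], so the distinguishing feature is [continuant].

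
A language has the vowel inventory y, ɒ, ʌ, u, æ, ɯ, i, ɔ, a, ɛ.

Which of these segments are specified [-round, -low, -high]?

First, the [-round] segments are /ʌ, æ, ɯ, i, a, ɛ/.
Of those, [-low] gives /ʌ, ɯ, i, ɛ/.
Among these, [-high] leaves /ʌ, ɛ/.

ʌ, ɛ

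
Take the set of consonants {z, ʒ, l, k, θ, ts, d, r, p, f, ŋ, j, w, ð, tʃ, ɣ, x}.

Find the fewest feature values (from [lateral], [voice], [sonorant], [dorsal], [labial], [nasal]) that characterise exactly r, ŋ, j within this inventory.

The class [+sonorant], [-lateral], [-labial] has exactly /r, ŋ, j/ as its extension in this inventory. No smaller conjunction from the listed features achieves this: [-lateral, -labial] alone would also admit /z, ʒ, k, θ, …/; [+sonorant, -labial] alone would also admit /l/; [+sonorant, -lateral] alone would also admit /w/; and checking the remaining two-feature bundles turns up none with this extension.

[+sonorant, -lateral, -labial]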